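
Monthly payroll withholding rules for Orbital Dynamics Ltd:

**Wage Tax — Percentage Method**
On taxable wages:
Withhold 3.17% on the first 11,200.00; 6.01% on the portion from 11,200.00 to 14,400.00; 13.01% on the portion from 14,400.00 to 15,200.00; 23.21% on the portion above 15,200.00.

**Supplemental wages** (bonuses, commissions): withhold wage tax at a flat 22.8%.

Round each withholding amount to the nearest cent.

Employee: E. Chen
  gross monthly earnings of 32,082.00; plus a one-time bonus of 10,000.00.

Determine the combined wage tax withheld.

6,849.75

Wage Tax: taxable = 32,082.00
  651.44 + 23.21% × (32,082.00 − 15,200.00) = 651.44 + 23.21% × 16,882.00 = 4,569.75
Supplemental (22.8% flat on bonus): 22.8% × 10,000.00 = 2,280.00
Total wage tax: 4,569.75 + 2,280.00 = 6,849.75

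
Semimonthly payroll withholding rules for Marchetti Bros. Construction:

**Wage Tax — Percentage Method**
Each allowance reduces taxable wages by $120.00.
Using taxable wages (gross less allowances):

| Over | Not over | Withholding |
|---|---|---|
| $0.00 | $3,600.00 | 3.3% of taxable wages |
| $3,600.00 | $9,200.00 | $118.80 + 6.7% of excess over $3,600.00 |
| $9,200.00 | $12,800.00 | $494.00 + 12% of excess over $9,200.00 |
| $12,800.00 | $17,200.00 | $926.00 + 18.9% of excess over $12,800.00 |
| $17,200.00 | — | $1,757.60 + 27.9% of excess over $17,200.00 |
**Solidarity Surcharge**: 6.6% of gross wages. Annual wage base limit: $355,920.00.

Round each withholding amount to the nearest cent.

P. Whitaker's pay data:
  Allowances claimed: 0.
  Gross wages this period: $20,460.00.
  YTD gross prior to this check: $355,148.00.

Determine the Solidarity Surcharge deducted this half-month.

$50.95

Solidarity Surcharge: cap $355,920.00 − YTD $355,148.00 = $772.00 subject; 6.6% × $772.00 = $50.95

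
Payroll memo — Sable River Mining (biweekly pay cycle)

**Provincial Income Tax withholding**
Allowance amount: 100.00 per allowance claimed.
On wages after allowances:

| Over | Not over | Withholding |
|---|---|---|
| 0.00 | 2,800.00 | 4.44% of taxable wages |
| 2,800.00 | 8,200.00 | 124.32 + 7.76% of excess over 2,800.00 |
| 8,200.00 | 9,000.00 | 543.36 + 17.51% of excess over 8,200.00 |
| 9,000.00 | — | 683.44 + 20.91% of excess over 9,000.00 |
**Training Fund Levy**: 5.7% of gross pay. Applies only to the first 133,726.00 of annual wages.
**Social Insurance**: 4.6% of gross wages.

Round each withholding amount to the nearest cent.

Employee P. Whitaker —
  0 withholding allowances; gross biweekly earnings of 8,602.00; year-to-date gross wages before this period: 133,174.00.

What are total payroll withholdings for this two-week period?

1,040.90

Provincial Income Tax: taxable = 8,602.00
  543.36 + 17.51% × (8,602.00 − 8,200.00) = 543.36 + 17.51% × 402.00 = 613.75
Training Fund Levy: cap 133,726.00 − YTD 133,174.00 = 552.00 subject; 5.7% × 552.00 = 31.46
Social Insurance: 4.6% × 8,602.00 = 395.69
Total: 613.75 + 31.46 + 395.69 = 1,040.90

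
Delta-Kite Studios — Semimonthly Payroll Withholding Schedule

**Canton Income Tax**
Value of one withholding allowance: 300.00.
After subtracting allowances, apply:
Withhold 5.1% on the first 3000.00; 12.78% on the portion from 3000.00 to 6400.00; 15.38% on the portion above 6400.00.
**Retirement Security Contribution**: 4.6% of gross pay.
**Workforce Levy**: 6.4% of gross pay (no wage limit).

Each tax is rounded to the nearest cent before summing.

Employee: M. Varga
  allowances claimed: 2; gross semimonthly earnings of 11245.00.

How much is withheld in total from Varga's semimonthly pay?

Canton Income Tax: taxable = 11245.00 − 2×300.00 = 10645.00
  587.52 + 15.38% × (10645.00 − 6400.00) = 587.52 + 15.38% × 4245.00 = 1240.40
Retirement Security Contribution: 4.6% × 11245.00 = 517.27
Workforce Levy: 6.4% × 11245.00 = 719.68
Total: 1240.40 + 517.27 + 719.68 = 2477.35

2477.35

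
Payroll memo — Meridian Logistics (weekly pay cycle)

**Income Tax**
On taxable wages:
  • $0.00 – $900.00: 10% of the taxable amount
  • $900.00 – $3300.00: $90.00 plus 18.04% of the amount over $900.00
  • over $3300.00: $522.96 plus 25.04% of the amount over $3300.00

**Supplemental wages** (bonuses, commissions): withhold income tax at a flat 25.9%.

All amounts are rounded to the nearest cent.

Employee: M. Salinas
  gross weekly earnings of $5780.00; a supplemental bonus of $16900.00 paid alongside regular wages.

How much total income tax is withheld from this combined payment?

$5521.05

Income Tax: taxable = $5780.00
  $522.96 + 25.04% × ($5780.00 − $3300.00) = $522.96 + 25.04% × $2480.00 = $1143.95
Supplemental (25.9% flat on bonus): 25.9% × $16900.00 = $4377.10
Total income tax: $1143.95 + $4377.10 = $5521.05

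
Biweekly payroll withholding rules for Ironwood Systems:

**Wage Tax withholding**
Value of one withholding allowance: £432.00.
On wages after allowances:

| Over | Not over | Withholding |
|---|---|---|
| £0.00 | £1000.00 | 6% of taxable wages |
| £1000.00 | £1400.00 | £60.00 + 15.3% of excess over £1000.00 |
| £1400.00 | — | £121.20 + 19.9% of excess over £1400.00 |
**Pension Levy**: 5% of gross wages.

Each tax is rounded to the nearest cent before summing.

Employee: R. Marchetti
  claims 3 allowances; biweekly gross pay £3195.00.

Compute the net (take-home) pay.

Wage Tax: taxable = £3195.00 − 3×£432.00 = £1899.00
  £121.20 + 19.9% × (£1899.00 − £1400.00) = £121.20 + 19.9% × £499.00 = £220.50
Pension Levy: 5% × £3195.00 = £159.75
Total withheld: £220.50 + £159.75 = £380.25
Net pay: £3195.00 − £380.25 = £2814.75

£2814.75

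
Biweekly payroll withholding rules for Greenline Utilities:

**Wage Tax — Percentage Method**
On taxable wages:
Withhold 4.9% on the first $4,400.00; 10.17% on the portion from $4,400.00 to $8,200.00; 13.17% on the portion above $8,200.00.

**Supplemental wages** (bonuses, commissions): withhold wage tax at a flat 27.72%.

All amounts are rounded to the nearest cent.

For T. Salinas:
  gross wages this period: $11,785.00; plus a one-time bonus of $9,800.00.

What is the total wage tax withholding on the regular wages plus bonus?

$3,790.76

Wage Tax: taxable = $11,785.00
  $602.06 + 13.17% × ($11,785.00 − $8,200.00) = $602.06 + 13.17% × $3,585.00 = $1,074.20
Supplemental (27.72% flat on bonus): 27.72% × $9,800.00 = $2,716.56
Total wage tax: $1,074.20 + $2,716.56 = $3,790.76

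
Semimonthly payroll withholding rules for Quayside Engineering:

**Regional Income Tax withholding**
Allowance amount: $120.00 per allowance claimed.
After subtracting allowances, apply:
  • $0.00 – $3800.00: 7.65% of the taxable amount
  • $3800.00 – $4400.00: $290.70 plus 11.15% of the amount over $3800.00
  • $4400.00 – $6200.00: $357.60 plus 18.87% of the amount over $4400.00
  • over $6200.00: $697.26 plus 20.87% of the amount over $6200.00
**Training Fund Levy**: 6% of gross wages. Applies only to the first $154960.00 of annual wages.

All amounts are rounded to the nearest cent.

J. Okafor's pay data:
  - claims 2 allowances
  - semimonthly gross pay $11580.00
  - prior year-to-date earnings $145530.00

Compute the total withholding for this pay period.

$2335.78

Regional Income Tax: taxable = $11580.00 − 2×$120.00 = $11340.00
  $697.26 + 20.87% × ($11340.00 − $6200.00) = $697.26 + 20.87% × $5140.00 = $1769.98
Training Fund Levy: cap $154960.00 − YTD $145530.00 = $9430.00 subject; 6% × $9430.00 = $565.80
Total: $1769.98 + $565.80 = $2335.78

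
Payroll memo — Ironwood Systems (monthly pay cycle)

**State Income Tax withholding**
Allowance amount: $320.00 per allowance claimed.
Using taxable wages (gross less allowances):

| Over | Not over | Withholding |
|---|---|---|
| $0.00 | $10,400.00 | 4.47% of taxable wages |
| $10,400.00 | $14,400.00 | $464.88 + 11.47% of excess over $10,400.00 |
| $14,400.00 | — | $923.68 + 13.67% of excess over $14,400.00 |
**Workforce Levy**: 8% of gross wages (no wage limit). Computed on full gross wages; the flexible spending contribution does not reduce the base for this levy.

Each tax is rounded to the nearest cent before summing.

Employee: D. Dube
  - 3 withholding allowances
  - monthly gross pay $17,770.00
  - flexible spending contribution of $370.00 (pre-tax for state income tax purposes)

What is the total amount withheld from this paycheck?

$2,624.15

State Income Tax: taxable = $17,770.00 − $370.00 − 3×$320.00 = $16,440.00
  $923.68 + 13.67% × ($16,440.00 − $14,400.00) = $923.68 + 13.67% × $2,040.00 = $1,202.55
Workforce Levy: 8% × $17,770.00 = $1,421.60
Total: $1,202.55 + $1,421.60 = $2,624.15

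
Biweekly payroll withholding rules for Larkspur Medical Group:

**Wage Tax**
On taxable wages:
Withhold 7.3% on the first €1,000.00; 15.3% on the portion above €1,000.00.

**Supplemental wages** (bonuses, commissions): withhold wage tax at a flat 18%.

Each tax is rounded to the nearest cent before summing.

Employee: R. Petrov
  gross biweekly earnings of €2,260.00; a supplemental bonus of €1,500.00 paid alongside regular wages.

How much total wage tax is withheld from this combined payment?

€535.78

Wage Tax: taxable = €2,260.00
  €73.00 + 15.3% × (€2,260.00 − €1,000.00) = €73.00 + 15.3% × €1,260.00 = €265.78
Supplemental (18% flat on bonus): 18% × €1,500.00 = €270.00
Total wage tax: €265.78 + €270.00 = €535.78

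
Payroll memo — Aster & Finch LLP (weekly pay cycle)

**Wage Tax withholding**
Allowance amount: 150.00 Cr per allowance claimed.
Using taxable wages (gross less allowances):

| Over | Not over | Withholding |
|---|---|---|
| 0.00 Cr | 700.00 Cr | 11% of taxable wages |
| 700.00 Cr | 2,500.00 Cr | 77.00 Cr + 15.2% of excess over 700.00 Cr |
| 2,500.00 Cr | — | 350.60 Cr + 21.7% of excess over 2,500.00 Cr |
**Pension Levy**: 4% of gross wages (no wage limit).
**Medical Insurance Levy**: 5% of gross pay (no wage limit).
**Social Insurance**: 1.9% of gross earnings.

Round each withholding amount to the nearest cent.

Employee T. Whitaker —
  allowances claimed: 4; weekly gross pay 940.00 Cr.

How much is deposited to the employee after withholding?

Wage Tax: taxable = 940.00 Cr − 4×150.00 Cr = 340.00 Cr
  11% × 340.00 Cr = 37.40 Cr
Pension Levy: 4% × 940.00 Cr = 37.60 Cr
Medical Insurance Levy: 5% × 940.00 Cr = 47.00 Cr
Social Insurance: 1.9% × 940.00 Cr = 17.86 Cr
Total withheld: 37.40 Cr + 37.60 Cr + 47.00 Cr + 17.86 Cr = 139.86 Cr
Net pay: 940.00 Cr − 139.86 Cr = 800.14 Cr

800.14 Cr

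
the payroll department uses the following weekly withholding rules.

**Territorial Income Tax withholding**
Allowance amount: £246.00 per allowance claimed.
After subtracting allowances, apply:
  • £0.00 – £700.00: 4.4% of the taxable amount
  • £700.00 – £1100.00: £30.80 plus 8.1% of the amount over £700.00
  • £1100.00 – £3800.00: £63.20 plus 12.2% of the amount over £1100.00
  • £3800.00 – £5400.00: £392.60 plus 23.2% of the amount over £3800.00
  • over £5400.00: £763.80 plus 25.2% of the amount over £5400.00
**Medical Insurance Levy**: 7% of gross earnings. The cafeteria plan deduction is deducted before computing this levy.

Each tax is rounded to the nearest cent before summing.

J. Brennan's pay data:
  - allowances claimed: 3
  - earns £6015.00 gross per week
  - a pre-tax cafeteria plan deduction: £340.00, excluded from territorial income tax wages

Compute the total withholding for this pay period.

Territorial Income Tax: taxable = £6015.00 − £340.00 − 3×£246.00 = £4937.00
  £392.60 + 23.2% × (£4937.00 − £3800.00) = £392.60 + 23.2% × £1137.00 = £656.38
Medical Insurance Levy: 7% × £5675.00 = £397.25
Total: £656.38 + £397.25 = £1053.63

£1053.63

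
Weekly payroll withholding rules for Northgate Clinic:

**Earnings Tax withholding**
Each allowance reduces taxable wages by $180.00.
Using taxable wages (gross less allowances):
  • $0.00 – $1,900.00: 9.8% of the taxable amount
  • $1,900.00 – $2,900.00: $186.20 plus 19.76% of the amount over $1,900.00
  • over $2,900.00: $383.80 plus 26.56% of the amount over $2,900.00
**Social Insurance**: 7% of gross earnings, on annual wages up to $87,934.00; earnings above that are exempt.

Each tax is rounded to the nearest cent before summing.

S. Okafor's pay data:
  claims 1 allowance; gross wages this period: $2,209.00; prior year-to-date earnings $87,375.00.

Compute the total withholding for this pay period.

Earnings Tax: taxable = $2,209.00 − 1×$180.00 = $2,029.00
  $186.20 + 19.76% × ($2,029.00 − $1,900.00) = $186.20 + 19.76% × $129.00 = $211.69
Social Insurance: cap $87,934.00 − YTD $87,375.00 = $559.00 subject; 7% × $559.00 = $39.13
Total: $211.69 + $39.13 = $250.82

$250.82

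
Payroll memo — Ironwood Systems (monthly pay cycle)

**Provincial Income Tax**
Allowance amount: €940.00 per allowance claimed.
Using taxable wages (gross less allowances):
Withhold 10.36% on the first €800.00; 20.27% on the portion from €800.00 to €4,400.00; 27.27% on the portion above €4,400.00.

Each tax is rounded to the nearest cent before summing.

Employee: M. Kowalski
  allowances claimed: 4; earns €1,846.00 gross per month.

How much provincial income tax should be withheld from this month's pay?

€0.00

Provincial Income Tax: taxable = €1,846.00 − 4×€940.00 = €-1,914.00
  Taxable ≤ 0 → €0.00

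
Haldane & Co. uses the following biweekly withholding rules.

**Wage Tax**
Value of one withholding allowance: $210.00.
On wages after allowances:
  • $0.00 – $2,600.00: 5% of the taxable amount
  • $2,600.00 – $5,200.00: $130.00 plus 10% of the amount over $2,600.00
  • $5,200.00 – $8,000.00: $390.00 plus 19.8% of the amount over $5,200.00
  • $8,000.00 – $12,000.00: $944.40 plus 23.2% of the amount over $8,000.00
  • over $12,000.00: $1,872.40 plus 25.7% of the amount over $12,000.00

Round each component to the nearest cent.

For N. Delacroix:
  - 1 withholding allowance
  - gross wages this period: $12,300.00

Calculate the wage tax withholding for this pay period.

Wage Tax: taxable = $12,300.00 − 1×$210.00 = $12,090.00
  $1,872.40 + 25.7% × ($12,090.00 − $12,000.00) = $1,872.40 + 25.7% × $90.00 = $1,895.53

$1,895.53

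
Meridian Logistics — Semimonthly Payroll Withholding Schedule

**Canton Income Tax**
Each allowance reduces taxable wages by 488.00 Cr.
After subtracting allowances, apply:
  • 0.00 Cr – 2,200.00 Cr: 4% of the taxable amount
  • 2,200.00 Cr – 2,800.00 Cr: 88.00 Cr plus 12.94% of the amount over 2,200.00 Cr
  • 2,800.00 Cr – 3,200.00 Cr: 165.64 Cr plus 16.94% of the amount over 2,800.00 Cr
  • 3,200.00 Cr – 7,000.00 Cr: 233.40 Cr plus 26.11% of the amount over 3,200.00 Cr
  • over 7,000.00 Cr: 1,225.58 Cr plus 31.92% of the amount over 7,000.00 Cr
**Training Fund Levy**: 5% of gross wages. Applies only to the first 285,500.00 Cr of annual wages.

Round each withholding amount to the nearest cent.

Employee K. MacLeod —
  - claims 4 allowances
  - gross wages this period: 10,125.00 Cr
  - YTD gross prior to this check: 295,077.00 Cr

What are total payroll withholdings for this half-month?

Canton Income Tax: taxable = 10,125.00 Cr − 4×488.00 Cr = 8,173.00 Cr
  1,225.58 Cr + 31.92% × (8,173.00 Cr − 7,000.00 Cr) = 1,225.58 Cr + 31.92% × 1,173.00 Cr = 1,600.00 Cr
Training Fund Levy: YTD 295,077.00 Cr ≥ cap 285,500.00 Cr → 0.00 Cr
Total: 1,600.00 Cr + 0.00 Cr = 1,600.00 Cr

1,600.00 Cr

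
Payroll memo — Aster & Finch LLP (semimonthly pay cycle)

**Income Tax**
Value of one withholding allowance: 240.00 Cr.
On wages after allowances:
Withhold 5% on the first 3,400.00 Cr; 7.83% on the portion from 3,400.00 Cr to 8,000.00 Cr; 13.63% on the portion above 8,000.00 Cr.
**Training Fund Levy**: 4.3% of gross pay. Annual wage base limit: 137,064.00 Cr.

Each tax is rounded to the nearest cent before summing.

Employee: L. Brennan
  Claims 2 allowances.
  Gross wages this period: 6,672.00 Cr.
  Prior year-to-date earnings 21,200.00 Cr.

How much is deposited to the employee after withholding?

5,996.49 Cr

Income Tax: taxable = 6,672.00 Cr − 2×240.00 Cr = 6,192.00 Cr
  170.00 Cr + 7.83% × (6,192.00 Cr − 3,400.00 Cr) = 170.00 Cr + 7.83% × 2,792.00 Cr = 388.61 Cr
Training Fund Levy: 4.3% × 6,672.00 Cr = 286.90 Cr
Total withheld: 388.61 Cr + 286.90 Cr = 675.51 Cr
Net pay: 6,672.00 Cr − 675.51 Cr = 5,996.49 Cr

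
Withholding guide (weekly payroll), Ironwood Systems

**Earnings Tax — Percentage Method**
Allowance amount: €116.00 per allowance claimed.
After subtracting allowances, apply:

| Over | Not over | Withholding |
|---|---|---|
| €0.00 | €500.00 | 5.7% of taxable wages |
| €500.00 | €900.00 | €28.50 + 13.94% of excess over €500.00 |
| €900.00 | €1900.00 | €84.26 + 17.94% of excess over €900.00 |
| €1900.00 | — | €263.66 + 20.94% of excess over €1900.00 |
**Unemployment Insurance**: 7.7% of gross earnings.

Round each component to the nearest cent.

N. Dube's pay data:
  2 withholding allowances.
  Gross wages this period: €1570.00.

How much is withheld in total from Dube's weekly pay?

€283.73

Earnings Tax: taxable = €1570.00 − 2×€116.00 = €1338.00
  €84.26 + 17.94% × (€1338.00 − €900.00) = €84.26 + 17.94% × €438.00 = €162.84
Unemployment Insurance: 7.7% × €1570.00 = €120.89
Total: €162.84 + €120.89 = €283.73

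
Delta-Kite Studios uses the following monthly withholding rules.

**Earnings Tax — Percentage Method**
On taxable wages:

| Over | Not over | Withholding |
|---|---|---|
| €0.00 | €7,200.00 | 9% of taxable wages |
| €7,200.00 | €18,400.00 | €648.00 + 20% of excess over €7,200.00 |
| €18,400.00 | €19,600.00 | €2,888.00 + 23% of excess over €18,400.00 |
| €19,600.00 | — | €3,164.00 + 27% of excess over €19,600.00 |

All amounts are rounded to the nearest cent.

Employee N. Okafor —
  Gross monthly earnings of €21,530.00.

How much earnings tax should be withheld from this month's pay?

€3,685.10

Earnings Tax: taxable = €21,530.00
  €3,164.00 + 27% × (€21,530.00 − €19,600.00) = €3,164.00 + 27% × €1,930.00 = €3,685.10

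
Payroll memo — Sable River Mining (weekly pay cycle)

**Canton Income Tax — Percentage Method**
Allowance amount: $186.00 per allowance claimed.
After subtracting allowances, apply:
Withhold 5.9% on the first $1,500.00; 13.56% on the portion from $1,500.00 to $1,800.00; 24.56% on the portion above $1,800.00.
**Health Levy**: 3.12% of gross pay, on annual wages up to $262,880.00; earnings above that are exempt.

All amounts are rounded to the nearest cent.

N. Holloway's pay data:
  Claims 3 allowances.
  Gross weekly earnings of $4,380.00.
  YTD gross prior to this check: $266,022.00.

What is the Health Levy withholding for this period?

$0.00

Health Levy: YTD $266,022.00 ≥ cap $262,880.00 → $0.00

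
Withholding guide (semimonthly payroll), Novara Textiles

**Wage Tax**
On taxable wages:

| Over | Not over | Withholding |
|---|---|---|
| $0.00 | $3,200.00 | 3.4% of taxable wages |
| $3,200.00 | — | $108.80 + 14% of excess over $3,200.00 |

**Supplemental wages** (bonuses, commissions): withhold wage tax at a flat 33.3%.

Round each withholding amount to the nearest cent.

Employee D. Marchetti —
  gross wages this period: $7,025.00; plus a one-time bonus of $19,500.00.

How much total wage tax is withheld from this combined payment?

Wage Tax: taxable = $7,025.00
  $108.80 + 14% × ($7,025.00 − $3,200.00) = $108.80 + 14% × $3,825.00 = $644.30
Supplemental (33.3% flat on bonus): 33.3% × $19,500.00 = $6,493.50
Total wage tax: $644.30 + $6,493.50 = $7,137.80

$7,137.80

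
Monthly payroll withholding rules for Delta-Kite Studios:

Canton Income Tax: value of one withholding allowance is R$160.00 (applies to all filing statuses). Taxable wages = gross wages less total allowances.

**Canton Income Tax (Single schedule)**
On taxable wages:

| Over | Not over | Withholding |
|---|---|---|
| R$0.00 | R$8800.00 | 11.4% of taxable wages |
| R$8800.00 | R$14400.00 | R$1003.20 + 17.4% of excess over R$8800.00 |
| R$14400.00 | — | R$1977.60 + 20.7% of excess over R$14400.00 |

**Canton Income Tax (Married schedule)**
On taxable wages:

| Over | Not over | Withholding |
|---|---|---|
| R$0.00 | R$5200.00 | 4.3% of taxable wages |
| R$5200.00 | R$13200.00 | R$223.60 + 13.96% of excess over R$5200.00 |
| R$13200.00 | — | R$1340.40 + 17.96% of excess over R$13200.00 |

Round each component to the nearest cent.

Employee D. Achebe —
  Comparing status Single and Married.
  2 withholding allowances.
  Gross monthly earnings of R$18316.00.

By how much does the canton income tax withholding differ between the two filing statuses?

R$520.21

Canton Income Tax (Single): taxable = R$18316.00 − 2×R$160.00 = R$17996.00
  R$1977.60 + 20.7% × (R$17996.00 − R$14400.00) = R$1977.60 + 20.7% × R$3596.00 = R$2721.97
Canton Income Tax (Married): taxable = R$18316.00 − 2×R$160.00 = R$17996.00
  R$1340.40 + 17.96% × (R$17996.00 − R$13200.00) = R$1340.40 + 17.96% × R$4796.00 = R$2201.76
Difference: |R$2721.97 − R$2201.76| = R$520.21 (higher under Single)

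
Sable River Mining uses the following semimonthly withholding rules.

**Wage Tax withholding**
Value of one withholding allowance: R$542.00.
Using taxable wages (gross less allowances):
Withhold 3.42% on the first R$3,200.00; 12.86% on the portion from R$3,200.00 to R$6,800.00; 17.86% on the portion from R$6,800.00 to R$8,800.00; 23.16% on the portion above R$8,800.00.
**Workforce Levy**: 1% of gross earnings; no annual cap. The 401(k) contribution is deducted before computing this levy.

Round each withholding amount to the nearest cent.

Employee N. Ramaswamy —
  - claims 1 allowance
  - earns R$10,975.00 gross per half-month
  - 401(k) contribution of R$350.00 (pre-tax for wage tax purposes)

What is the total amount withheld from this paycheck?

Wage Tax: taxable = R$10,975.00 − R$350.00 − 1×R$542.00 = R$10,083.00
  R$929.60 + 23.16% × (R$10,083.00 − R$8,800.00) = R$929.60 + 23.16% × R$1,283.00 = R$1,226.74
Workforce Levy: 1% × R$10,625.00 = R$106.25
Total: R$1,226.74 + R$106.25 = R$1,332.99

R$1,332.99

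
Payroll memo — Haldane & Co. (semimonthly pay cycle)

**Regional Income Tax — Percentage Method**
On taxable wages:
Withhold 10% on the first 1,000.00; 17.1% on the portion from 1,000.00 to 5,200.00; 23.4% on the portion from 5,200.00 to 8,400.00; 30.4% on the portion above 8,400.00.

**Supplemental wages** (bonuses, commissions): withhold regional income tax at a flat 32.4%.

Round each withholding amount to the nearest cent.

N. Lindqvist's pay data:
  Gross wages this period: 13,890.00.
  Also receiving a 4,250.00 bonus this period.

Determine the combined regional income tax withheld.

4,612.96

Regional Income Tax: taxable = 13,890.00
  1,567.00 + 30.4% × (13,890.00 − 8,400.00) = 1,567.00 + 30.4% × 5,490.00 = 3,235.96
Supplemental (32.4% flat on bonus): 32.4% × 4,250.00 = 1,377.00
Total regional income tax: 3,235.96 + 1,377.00 = 4,612.96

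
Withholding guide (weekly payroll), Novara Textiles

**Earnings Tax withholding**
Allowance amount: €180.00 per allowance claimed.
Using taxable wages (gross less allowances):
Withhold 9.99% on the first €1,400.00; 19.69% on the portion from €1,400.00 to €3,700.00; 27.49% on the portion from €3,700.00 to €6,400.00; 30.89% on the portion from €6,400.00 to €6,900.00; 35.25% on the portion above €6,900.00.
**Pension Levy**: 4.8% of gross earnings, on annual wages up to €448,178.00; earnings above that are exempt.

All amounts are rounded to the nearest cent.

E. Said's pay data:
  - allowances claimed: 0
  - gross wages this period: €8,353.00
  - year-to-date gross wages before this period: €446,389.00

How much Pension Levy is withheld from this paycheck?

Pension Levy: cap €448,178.00 − YTD €446,389.00 = €1,789.00 subject; 4.8% × €1,789.00 = €85.87

€85.87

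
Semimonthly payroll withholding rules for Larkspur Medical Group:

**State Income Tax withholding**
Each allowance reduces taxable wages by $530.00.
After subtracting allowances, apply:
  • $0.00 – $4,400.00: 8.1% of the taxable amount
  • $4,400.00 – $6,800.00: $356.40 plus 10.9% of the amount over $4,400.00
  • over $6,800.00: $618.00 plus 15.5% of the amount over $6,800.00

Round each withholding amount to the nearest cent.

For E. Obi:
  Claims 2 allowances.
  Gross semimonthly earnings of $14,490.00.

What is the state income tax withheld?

$1,645.65

State Income Tax: taxable = $14,490.00 − 2×$530.00 = $13,430.00
  $618.00 + 15.5% × ($13,430.00 − $6,800.00) = $618.00 + 15.5% × $6,630.00 = $1,645.65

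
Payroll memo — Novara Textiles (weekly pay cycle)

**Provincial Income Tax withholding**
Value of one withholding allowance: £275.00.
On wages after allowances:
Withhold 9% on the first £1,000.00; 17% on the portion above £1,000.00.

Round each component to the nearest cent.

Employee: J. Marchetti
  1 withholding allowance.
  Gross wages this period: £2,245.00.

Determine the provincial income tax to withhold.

£254.90

Provincial Income Tax: taxable = £2,245.00 − 1×£275.00 = £1,970.00
  £90.00 + 17% × (£1,970.00 − £1,000.00) = £90.00 + 17% × £970.00 = £254.90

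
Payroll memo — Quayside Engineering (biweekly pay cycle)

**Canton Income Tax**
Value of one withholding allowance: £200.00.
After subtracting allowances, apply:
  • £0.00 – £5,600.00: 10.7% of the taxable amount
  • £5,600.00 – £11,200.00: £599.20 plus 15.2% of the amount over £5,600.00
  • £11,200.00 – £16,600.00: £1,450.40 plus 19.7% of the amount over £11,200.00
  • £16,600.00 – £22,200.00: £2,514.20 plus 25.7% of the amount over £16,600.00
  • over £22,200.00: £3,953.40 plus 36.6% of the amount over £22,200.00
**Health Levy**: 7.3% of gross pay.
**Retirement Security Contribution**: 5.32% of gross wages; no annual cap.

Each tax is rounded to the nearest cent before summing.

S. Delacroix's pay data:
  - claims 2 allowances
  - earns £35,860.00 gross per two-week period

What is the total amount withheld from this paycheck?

£13,332.09

Canton Income Tax: taxable = £35,860.00 − 2×£200.00 = £35,460.00
  £3,953.40 + 36.6% × (£35,460.00 − £22,200.00) = £3,953.40 + 36.6% × £13,260.00 = £8,806.56
Health Levy: 7.3% × £35,860.00 = £2,617.78
Retirement Security Contribution: 5.32% × £35,860.00 = £1,907.75
Total: £8,806.56 + £2,617.78 + £1,907.75 = £13,332.09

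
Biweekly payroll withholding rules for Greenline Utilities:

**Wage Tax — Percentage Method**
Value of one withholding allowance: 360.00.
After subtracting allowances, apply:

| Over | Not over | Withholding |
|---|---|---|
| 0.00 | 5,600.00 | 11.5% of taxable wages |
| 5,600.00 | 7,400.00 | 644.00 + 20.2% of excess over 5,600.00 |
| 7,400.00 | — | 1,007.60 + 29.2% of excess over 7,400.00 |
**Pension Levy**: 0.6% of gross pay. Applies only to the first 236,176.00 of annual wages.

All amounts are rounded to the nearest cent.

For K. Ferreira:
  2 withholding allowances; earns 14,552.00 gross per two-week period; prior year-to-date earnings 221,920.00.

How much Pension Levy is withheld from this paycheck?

Pension Levy: cap 236,176.00 − YTD 221,920.00 = 14,256.00 subject; 0.6% × 14,256.00 = 85.54

85.54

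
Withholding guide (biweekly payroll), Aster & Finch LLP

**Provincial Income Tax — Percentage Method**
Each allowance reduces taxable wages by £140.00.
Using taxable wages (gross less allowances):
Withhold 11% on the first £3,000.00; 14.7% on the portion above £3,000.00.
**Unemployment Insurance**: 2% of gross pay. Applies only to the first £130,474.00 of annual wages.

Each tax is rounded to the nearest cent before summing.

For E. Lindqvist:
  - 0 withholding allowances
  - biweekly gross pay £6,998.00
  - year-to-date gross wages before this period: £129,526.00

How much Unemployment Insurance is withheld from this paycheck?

£18.96

Unemployment Insurance: cap £130,474.00 − YTD £129,526.00 = £948.00 subject; 2% × £948.00 = £18.96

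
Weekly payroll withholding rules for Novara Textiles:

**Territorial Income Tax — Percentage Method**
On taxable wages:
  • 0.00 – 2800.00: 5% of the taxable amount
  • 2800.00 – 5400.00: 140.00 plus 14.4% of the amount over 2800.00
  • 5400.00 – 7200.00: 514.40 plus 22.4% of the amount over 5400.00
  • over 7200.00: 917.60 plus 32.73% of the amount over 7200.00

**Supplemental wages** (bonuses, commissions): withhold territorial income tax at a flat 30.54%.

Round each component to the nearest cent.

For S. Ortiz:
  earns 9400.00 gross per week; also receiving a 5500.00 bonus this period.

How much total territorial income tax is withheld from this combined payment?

Territorial Income Tax: taxable = 9400.00
  917.60 + 32.73% × (9400.00 − 7200.00) = 917.60 + 32.73% × 2200.00 = 1637.66
Supplemental (30.54% flat on bonus): 30.54% × 5500.00 = 1679.70
Total territorial income tax: 1637.66 + 1679.70 = 3317.36

3317.36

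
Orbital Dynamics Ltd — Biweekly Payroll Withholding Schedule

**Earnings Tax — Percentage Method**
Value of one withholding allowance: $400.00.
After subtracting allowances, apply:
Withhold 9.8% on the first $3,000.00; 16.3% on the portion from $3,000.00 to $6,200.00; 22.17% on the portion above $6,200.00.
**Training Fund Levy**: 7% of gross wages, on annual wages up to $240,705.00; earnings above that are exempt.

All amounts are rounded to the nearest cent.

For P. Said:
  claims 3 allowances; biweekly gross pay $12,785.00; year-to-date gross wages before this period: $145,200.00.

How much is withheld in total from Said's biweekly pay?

Earnings Tax: taxable = $12,785.00 − 3×$400.00 = $11,585.00
  $815.60 + 22.17% × ($11,585.00 − $6,200.00) = $815.60 + 22.17% × $5,385.00 = $2,009.45
Training Fund Levy: 7% × $12,785.00 = $894.95
Total: $2,009.45 + $894.95 = $2,904.40

$2,904.40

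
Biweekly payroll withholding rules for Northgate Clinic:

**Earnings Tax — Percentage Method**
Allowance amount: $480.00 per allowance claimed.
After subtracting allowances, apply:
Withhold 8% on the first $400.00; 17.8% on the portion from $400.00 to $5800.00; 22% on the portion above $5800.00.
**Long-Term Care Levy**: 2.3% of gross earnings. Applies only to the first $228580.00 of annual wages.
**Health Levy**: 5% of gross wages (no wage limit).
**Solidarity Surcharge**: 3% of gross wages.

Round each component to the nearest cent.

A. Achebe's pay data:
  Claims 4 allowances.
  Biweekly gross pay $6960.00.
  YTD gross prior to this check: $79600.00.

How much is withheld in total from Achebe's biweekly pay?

$1574.80

Earnings Tax: taxable = $6960.00 − 4×$480.00 = $5040.00
  $32.00 + 17.8% × ($5040.00 − $400.00) = $32.00 + 17.8% × $4640.00 = $857.92
Long-Term Care Levy: 2.3% × $6960.00 = $160.08
Health Levy: 5% × $6960.00 = $348.00
Solidarity Surcharge: 3% × $6960.00 = $208.80
Total: $857.92 + $160.08 + $348.00 + $208.80 = $1574.80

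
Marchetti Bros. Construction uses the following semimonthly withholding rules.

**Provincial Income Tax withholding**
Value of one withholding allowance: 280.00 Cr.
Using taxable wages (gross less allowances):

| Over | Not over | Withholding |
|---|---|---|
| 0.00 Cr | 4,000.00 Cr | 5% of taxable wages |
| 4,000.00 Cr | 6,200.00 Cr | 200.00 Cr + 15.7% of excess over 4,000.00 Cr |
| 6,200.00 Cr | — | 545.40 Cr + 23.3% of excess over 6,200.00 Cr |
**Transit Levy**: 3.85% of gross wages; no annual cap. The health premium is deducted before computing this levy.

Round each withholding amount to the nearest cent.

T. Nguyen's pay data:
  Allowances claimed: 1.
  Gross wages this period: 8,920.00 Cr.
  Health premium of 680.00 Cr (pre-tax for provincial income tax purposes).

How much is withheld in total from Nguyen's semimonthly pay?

Provincial Income Tax: taxable = 8,920.00 Cr − 680.00 Cr − 1×280.00 Cr = 7,960.00 Cr
  545.40 Cr + 23.3% × (7,960.00 Cr − 6,200.00 Cr) = 545.40 Cr + 23.3% × 1,760.00 Cr = 955.48 Cr
Transit Levy: 3.85% × 8,240.00 Cr = 317.24 Cr
Total: 955.48 Cr + 317.24 Cr = 1,272.72 Cr

1,272.72 Cr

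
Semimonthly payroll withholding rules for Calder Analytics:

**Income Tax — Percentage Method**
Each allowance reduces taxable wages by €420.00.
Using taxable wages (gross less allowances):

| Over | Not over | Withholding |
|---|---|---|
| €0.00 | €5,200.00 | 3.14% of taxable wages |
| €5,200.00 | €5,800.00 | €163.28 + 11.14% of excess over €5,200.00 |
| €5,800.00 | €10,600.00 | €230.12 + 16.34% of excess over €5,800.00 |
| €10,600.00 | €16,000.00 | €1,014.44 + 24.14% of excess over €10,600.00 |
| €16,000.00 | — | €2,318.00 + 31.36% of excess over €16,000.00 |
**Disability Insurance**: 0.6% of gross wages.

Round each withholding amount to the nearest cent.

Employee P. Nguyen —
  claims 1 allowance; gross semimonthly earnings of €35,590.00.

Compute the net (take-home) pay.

€27,046.75

Income Tax: taxable = €35,590.00 − 1×€420.00 = €35,170.00
  €2,318.00 + 31.36% × (€35,170.00 − €16,000.00) = €2,318.00 + 31.36% × €19,170.00 = €8,329.71
Disability Insurance: 0.6% × €35,590.00 = €213.54
Total withheld: €8,329.71 + €213.54 = €8,543.25
Net pay: €35,590.00 − €8,543.25 = €27,046.75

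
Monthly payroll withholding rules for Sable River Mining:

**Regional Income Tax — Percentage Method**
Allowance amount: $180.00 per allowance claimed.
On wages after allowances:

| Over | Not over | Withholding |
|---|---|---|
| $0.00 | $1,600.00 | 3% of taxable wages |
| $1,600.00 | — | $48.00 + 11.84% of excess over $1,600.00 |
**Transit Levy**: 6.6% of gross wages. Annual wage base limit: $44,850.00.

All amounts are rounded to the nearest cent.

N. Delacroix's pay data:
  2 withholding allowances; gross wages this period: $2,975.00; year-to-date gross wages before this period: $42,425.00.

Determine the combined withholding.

Regional Income Tax: taxable = $2,975.00 − 2×$180.00 = $2,615.00
  $48.00 + 11.84% × ($2,615.00 − $1,600.00) = $48.00 + 11.84% × $1,015.00 = $168.18
Transit Levy: cap $44,850.00 − YTD $42,425.00 = $2,425.00 subject; 6.6% × $2,425.00 = $160.05
Total: $168.18 + $160.05 = $328.23

$328.23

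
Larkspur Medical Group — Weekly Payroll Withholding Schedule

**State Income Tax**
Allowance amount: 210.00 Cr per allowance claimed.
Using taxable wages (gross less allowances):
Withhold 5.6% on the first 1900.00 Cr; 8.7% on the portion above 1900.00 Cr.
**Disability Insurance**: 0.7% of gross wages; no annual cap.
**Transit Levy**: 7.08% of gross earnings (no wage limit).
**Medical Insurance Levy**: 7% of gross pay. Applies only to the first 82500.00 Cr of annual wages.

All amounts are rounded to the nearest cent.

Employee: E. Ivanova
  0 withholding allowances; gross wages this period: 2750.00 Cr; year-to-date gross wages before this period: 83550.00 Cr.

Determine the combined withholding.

394.30 Cr

State Income Tax: taxable = 2750.00 Cr
  106.40 Cr + 8.7% × (2750.00 Cr − 1900.00 Cr) = 106.40 Cr + 8.7% × 850.00 Cr = 180.35 Cr
Disability Insurance: 0.7% × 2750.00 Cr = 19.25 Cr
Transit Levy: 7.08% × 2750.00 Cr = 194.70 Cr
Medical Insurance Levy: YTD 83550.00 Cr ≥ cap 82500.00 Cr → 0.00 Cr
Total: 180.35 Cr + 19.25 Cr + 194.70 Cr + 0.00 Cr = 394.30 Cr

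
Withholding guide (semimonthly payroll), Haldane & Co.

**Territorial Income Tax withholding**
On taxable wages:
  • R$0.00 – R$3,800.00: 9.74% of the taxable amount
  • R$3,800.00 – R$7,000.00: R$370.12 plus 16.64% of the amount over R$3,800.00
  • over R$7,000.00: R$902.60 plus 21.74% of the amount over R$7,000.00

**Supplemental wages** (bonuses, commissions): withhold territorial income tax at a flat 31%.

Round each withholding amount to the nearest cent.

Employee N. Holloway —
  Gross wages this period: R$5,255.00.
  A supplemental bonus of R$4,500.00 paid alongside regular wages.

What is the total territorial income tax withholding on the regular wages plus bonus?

R$2,007.23

Territorial Income Tax: taxable = R$5,255.00
  R$370.12 + 16.64% × (R$5,255.00 − R$3,800.00) = R$370.12 + 16.64% × R$1,455.00 = R$612.23
Supplemental (31% flat on bonus): 31% × R$4,500.00 = R$1,395.00
Total territorial income tax: R$612.23 + R$1,395.00 = R$2,007.23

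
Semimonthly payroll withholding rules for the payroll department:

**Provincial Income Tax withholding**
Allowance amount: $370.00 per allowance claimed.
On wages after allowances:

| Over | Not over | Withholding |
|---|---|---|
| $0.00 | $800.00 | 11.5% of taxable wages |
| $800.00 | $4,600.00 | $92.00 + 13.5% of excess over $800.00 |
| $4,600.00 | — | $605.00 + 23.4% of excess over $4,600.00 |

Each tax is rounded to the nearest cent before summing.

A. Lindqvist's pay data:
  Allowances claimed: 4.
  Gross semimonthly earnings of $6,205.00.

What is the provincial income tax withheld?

Provincial Income Tax: taxable = $6,205.00 − 4×$370.00 = $4,725.00
  $605.00 + 23.4% × ($4,725.00 − $4,600.00) = $605.00 + 23.4% × $125.00 = $634.25

$634.25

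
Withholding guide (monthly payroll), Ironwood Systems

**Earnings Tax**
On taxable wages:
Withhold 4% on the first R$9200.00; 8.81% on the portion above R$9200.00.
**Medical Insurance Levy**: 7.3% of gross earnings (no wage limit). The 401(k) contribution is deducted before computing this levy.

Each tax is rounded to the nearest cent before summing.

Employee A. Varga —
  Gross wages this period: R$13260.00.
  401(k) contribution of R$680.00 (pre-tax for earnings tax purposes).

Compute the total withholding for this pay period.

Earnings Tax: taxable = R$13260.00 − R$680.00 = R$12580.00
  R$368.00 + 8.81% × (R$12580.00 − R$9200.00) = R$368.00 + 8.81% × R$3380.00 = R$665.78
Medical Insurance Levy: 7.3% × R$12580.00 = R$918.34
Total: R$665.78 + R$918.34 = R$1584.12

R$1584.12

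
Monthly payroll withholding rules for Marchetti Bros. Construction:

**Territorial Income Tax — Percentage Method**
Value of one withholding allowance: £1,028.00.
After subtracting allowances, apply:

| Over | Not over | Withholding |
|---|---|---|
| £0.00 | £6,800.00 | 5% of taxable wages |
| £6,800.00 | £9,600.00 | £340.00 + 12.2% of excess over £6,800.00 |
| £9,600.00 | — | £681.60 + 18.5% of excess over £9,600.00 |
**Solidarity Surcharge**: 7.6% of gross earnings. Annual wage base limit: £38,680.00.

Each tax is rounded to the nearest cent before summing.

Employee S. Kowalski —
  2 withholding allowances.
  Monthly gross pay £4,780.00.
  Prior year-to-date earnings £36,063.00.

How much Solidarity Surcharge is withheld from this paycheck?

Solidarity Surcharge: cap £38,680.00 − YTD £36,063.00 = £2,617.00 subject; 7.6% × £2,617.00 = £198.89

£198.89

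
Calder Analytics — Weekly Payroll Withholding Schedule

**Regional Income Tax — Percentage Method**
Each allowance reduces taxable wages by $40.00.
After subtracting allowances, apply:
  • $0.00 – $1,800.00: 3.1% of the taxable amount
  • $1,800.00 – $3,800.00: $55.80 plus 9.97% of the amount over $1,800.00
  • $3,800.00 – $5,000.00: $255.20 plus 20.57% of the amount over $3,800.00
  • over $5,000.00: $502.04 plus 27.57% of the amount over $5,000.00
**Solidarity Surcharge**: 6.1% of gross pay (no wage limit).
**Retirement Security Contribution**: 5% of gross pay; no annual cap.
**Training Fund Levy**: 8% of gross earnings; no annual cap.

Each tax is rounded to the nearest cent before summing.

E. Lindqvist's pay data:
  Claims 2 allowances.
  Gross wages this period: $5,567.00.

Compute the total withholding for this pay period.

Regional Income Tax: taxable = $5,567.00 − 2×$40.00 = $5,487.00
  $502.04 + 27.57% × ($5,487.00 − $5,000.00) = $502.04 + 27.57% × $487.00 = $636.31
Solidarity Surcharge: 6.1% × $5,567.00 = $339.59
Retirement Security Contribution: 5% × $5,567.00 = $278.35
Training Fund Levy: 8% × $5,567.00 = $445.36
Total: $636.31 + $339.59 + $278.35 + $445.36 = $1,699.61

$1,699.61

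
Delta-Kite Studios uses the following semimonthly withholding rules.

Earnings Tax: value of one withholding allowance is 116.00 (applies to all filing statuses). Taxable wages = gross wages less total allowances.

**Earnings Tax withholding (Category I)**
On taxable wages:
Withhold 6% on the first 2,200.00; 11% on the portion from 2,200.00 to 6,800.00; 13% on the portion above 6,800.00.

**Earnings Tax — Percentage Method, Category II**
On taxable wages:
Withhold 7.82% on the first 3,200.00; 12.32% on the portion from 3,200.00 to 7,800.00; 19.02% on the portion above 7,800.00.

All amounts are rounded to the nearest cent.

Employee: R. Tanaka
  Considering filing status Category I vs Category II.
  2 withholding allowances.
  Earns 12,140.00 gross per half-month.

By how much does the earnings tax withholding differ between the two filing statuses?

296.26

Earnings Tax (Category I): taxable = 12,140.00 − 2×116.00 = 11,908.00
  638.00 + 13% × (11,908.00 − 6,800.00) = 638.00 + 13% × 5,108.00 = 1,302.04
Earnings Tax (Category II): taxable = 12,140.00 − 2×116.00 = 11,908.00
  816.96 + 19.02% × (11,908.00 − 7,800.00) = 816.96 + 19.02% × 4,108.00 = 1,598.30
Difference: |1,302.04 − 1,598.30| = 296.26 (higher under Category II)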